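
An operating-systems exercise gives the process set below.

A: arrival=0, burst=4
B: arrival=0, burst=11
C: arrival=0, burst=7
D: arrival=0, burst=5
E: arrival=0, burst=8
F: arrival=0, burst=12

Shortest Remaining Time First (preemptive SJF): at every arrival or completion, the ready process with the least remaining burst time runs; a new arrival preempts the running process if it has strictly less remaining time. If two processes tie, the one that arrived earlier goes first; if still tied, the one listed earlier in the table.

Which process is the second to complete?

D

Timeline: | A 0-4 | D 4-9 | C 9-16 | E 16-24 | B 24-35 | F 35-47 |
Completion: A=4  B=35  C=16  D=9  E=24  F=47
Turnaround (C−A): A=4  B=35  C=16  D=9  E=24  F=47
Finish order: A → D → C → E → B → F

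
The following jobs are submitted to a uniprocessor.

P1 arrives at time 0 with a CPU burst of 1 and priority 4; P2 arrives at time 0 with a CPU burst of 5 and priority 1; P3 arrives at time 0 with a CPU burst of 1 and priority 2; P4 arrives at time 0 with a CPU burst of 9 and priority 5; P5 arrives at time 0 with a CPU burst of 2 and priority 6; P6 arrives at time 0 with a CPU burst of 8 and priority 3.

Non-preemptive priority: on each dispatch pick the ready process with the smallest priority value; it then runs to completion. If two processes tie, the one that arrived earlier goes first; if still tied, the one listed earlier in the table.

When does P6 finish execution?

14

Schedule: | P2 0-5 | P3 5-6 | P6 6-14 | P1 14-15 | P4 15-24 | P5 24-26 |
Completion: P1=15  P2=5  P3=6  P4=24  P5=26  P6=14
Turnaround (C−A): P1=15  P2=5  P3=6  P4=24  P5=26  P6=14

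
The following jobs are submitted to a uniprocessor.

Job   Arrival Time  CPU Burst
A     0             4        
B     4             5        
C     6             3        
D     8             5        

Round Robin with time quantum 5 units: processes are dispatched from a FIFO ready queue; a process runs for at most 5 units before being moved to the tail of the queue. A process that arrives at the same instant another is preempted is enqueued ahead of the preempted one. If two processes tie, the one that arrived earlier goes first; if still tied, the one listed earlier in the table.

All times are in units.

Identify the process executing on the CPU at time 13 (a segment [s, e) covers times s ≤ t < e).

Schedule: | A 0-4 | B 4-9 | C 9-12 | D 12-17 |
Completion: A=4  B=9  C=12  D=17
Turnaround (C−A): A=4  B=5  C=6  D=9

D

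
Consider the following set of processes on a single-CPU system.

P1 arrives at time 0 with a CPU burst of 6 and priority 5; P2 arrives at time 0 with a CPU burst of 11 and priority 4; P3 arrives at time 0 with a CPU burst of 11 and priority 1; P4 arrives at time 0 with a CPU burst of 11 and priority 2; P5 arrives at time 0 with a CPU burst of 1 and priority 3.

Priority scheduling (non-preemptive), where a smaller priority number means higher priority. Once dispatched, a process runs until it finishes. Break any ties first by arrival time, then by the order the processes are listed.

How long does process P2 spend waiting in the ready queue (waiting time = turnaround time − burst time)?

23

Timeline: | P3 0-11 | P4 11-22 | P5 22-23 | P2 23-34 | P1 34-40 |
Completion: P1=40  P2=34  P3=11  P4=22  P5=23
Turnaround (C−A): P1=40  P2=34  P3=11  P4=22  P5=23
Waiting(P2) = turnaround − burst = 34 − 11 = 23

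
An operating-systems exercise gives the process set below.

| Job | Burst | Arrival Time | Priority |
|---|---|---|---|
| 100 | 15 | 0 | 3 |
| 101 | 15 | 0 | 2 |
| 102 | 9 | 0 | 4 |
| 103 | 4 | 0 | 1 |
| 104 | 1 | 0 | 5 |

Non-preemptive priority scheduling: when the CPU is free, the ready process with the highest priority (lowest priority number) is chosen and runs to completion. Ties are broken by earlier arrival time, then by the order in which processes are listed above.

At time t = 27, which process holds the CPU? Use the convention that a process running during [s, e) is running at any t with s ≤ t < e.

Schedule: | 103 0-4 | 101 4-19 | 100 19-34 | 102 34-43 | 104 43-44 |
Completion: 100=34  101=19  102=43  103=4  104=44
Turnaround (C−A): 100=34  101=19  102=43  103=4  104=44

100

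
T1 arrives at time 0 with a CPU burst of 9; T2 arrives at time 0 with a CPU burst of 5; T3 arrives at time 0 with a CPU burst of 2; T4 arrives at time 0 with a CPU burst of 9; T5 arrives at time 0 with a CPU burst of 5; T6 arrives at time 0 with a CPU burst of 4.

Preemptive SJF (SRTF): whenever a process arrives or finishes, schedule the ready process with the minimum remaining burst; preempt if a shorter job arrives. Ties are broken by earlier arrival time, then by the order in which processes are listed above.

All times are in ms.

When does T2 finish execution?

11

Schedule: | T3 0-2 | T6 2-6 | T2 6-11 | T5 11-16 | T1 16-25 | T4 25-34 |
Completion: T1=25  T2=11  T3=2  T4=34  T5=16  T6=6
Turnaround (C−A): T1=25  T2=11  T3=2  T4=34  T5=16  T6=6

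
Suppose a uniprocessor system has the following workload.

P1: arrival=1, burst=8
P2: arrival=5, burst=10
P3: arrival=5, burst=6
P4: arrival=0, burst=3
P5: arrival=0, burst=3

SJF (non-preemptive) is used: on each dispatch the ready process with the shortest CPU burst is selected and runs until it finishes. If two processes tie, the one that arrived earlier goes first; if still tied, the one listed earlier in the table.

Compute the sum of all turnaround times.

60

Schedule: | P4 0-3 | P5 3-6 | P3 6-12 | P1 12-20 | P2 20-30 |
Completion: P1=20  P2=30  P3=12  P4=3  P5=6
Turnaround (C−A): P1=19  P2=25  P3=7  P4=3  P5=6
Turnaround = completion − arrival: P1=19, P2=25, P3=7, P4=3, P5=6
Total turnaround = 19 + 25 + 7 + 3 + 6 = 60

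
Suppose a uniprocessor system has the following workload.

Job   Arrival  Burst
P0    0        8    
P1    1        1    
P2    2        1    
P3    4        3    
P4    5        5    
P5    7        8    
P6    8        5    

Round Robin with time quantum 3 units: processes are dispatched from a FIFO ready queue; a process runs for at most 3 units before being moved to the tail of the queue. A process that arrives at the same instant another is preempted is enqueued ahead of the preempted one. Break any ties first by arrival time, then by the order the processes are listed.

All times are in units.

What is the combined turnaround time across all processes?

99

Gantt: | P0 0-3 | P1 3-4 | P2 4-5 | P0 5-8 | P3 8-11 | P4 11-14 | P5 14-17 | P6 17-20 | P0 20-22 | P4 22-24 | P5 24-27 | P6 27-29 | P5 29-31 |
Completion: P0=22  P1=4  P2=5  P3=11  P4=24  P5=31  P6=29
Turnaround (C−A): P0=22  P1=3  P2=3  P3=7  P4=19  P5=24  P6=21
Turnaround = completion − arrival: P0=22, P1=3, P2=3, P3=7, P4=19, P5=24, P6=21
Total turnaround = 22 + 3 + 3 + 7 + 19 + 24 + 21 = 99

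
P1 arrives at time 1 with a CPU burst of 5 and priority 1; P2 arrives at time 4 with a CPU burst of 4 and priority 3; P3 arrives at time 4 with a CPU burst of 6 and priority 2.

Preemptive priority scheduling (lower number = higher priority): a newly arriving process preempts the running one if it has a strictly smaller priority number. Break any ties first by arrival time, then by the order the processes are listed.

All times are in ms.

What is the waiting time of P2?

8

Gantt: | idle 0-1 | P1 1-6 | P3 6-12 | P2 12-16 |
Completion: P1=6  P2=16  P3=12
Turnaround (C−A): P1=5  P2=12  P3=8
Waiting(P2) = turnaround − burst = 12 − 4 = 8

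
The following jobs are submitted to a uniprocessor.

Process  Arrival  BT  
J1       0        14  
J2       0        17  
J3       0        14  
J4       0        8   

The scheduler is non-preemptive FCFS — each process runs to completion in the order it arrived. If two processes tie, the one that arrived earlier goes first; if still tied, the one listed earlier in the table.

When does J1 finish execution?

14

Schedule: | J1 0-14 | J2 14-31 | J3 31-45 | J4 45-53 |
Completion: J1=14  J2=31  J3=45  J4=53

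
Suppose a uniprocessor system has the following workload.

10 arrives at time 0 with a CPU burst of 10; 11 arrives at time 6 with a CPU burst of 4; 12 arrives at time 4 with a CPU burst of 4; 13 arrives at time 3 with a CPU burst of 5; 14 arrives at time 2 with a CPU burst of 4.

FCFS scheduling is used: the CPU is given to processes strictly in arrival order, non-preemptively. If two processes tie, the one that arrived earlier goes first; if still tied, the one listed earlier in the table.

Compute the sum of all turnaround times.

78

Schedule: | 10 0-10 | 14 10-14 | 13 14-19 | 12 19-23 | 11 23-27 |
Completion: 10=10  11=27  12=23  13=19  14=14
Turnaround (C−A): 10=10  11=21  12=19  13=16  14=12
Turnaround = completion − arrival: 10=10, 11=21, 12=19, 13=16, 14=12
Total turnaround = 10 + 21 + 19 + 16 + 12 = 78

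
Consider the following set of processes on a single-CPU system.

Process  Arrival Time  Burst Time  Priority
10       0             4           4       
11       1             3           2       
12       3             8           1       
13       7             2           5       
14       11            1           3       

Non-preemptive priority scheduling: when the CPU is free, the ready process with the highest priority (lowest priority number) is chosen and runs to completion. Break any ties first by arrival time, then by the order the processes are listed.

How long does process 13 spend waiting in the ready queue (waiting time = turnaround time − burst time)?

Timeline: | 10 0-4 | 12 4-12 | 11 12-15 | 14 15-16 | 13 16-18 |
Completion: 10=4  11=15  12=12  13=18  14=16
Turnaround (C−A): 10=4  11=14  12=9  13=11  14=5
Waiting(13) = turnaround − burst = 11 − 2 = 9

9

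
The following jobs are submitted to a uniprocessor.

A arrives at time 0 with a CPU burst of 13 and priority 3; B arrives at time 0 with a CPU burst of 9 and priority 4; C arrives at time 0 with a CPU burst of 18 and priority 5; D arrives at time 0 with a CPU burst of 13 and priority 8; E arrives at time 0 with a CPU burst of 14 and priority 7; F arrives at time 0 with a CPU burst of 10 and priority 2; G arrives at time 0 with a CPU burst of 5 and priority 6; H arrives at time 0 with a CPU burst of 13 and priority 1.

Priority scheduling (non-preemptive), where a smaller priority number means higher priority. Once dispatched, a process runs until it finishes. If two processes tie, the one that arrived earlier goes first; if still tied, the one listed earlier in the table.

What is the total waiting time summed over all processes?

330

Gantt: | H 0-13 | F 13-23 | A 23-36 | B 36-45 | C 45-63 | G 63-68 | E 68-82 | D 82-95 |
Completion: A=36  B=45  C=63  D=95  E=82  F=23  G=68  H=13
Turnaround (C−A): A=36  B=45  C=63  D=95  E=82  F=23  G=68  H=13
Waiting = turnaround − burst: A=23, B=36, C=45, D=82, E=68, F=13, G=63, H=0
Total waiting = 23 + 36 + 45 + 82 + 68 + 13 + 63 + 0 = 330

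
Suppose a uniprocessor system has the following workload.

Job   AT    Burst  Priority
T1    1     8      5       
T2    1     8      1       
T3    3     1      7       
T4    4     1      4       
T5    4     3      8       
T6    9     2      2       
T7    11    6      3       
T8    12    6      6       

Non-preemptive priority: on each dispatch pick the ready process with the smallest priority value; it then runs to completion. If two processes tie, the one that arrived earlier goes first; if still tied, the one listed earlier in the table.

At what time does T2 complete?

Timeline: | idle 0-1 | T2 1-9 | T6 9-11 | T7 11-17 | T4 17-18 | T1 18-26 | T8 26-32 | T3 32-33 | T5 33-36 |
Completion: T1=26  T2=9  T3=33  T4=18  T5=36  T6=11  T7=17  T8=32
Turnaround (C−A): T1=25  T2=8  T3=30  T4=14  T5=32  T6=2  T7=6  T8=20

9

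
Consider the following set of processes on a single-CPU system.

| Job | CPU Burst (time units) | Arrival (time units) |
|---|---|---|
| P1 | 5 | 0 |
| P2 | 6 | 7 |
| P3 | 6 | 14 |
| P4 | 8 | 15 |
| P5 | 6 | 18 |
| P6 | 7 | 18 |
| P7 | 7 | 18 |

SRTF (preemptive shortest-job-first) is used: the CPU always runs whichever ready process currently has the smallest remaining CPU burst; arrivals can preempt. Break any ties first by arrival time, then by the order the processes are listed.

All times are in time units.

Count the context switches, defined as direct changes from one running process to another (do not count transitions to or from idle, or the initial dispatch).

Timeline: | P1 0-5 | idle 5-7 | P2 7-13 | idle 13-14 | P3 14-20 | P5 20-26 | P6 26-33 | P7 33-40 | P4 40-48 |
Completion: P1=5  P2=13  P3=20  P4=48  P5=26  P6=33  P7=40
Turnaround (C−A): P1=5  P2=6  P3=6  P4=33  P5=8  P6=15  P7=22

4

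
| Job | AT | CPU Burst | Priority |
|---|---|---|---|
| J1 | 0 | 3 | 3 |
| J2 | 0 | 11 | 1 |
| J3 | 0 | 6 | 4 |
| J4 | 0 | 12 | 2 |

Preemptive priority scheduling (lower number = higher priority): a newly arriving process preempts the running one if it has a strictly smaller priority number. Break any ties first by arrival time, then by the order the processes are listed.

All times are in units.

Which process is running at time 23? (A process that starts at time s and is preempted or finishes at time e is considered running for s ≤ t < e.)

Timeline: | J2 0-11 | J4 11-23 | J1 23-26 | J3 26-32 |
Completion: J1=26  J2=11  J3=32  J4=23

J1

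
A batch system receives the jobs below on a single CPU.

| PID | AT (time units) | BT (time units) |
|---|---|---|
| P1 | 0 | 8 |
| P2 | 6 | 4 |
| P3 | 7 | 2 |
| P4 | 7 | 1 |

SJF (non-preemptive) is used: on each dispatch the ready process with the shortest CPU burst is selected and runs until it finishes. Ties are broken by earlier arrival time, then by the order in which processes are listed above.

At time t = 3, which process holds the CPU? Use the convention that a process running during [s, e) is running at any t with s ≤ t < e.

Schedule: | P1 0-8 | P4 8-9 | P3 9-11 | P2 11-15 |
Completion: P1=8  P2=15  P3=11  P4=9

P1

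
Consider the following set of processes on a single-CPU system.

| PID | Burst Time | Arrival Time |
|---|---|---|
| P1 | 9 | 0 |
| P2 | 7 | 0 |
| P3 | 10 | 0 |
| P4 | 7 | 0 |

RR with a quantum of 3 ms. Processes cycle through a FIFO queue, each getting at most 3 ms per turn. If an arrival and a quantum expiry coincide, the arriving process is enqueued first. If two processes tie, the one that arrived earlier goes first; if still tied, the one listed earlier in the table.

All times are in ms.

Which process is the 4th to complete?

Gantt: | P1 0-3 | P2 3-6 | P3 6-9 | P4 9-12 | P1 12-15 | P2 15-18 | P3 18-21 | P4 21-24 | P1 24-27 | P2 27-28 | P3 28-31 | P4 31-32 | P3 32-33 |
Completion: P1=27  P2=28  P3=33  P4=32
Finish order: P1 → P2 → P4 → P3

P3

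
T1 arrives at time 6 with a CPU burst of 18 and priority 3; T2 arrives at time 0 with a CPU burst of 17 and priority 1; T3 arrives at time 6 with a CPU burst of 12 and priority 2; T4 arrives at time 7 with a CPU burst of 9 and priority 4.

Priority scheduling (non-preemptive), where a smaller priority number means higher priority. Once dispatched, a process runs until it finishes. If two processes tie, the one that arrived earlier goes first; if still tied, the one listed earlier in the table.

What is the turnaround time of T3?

Schedule: | T2 0-17 | T3 17-29 | T1 29-47 | T4 47-56 |
Completion: T1=47  T2=17  T3=29  T4=56
Turnaround(T3) = completion − arrival = 29 − 6 = 23

23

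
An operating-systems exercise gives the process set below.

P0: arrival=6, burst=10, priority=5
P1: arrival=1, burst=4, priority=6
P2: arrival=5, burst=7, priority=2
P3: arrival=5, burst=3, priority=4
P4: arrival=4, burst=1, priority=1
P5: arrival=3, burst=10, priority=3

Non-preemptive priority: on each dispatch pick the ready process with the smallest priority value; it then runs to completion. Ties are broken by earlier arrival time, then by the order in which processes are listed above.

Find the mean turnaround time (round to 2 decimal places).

Timeline: | idle 0-1 | P1 1-5 | P4 5-6 | P2 6-13 | P5 13-23 | P3 23-26 | P0 26-36 |
Completion: P0=36  P1=5  P2=13  P3=26  P4=6  P5=23
Turnaround times: P0=30, P1=4, P2=8, P3=21, P4=2, P5=20
Average turnaround = (30+4+8+21+2+20) / 6 = 85/6 = 14.17

14.17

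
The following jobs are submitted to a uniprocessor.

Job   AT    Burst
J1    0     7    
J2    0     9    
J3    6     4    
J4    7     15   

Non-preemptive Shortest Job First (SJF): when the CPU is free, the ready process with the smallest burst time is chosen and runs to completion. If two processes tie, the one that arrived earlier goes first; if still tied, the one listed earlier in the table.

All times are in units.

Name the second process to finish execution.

J3

Timeline: | J1 0-7 | J3 7-11 | J2 11-20 | J4 20-35 |
Completion: J1=7  J2=20  J3=11  J4=35
Turnaround (C−A): J1=7  J2=20  J3=5  J4=28
Finish order: J1 → J3 → J2 → J4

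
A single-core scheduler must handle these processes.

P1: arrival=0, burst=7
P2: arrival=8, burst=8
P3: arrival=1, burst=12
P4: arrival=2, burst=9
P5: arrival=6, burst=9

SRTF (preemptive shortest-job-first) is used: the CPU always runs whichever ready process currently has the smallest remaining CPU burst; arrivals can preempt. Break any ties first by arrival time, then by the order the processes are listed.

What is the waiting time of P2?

8

Schedule: | P1 0-7 | P4 7-16 | P2 16-24 | P5 24-33 | P3 33-45 |
Completion: P1=7  P2=24  P3=45  P4=16  P5=33
Turnaround (C−A): P1=7  P2=16  P3=44  P4=14  P5=27
Waiting(P2) = turnaround − burst = 16 − 8 = 8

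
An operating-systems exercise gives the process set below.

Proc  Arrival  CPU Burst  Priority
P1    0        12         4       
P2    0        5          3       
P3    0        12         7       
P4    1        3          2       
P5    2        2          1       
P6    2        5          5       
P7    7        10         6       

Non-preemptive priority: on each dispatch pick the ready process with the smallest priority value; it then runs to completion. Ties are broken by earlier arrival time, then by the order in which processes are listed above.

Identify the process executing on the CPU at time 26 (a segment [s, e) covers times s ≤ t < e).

Schedule: | P2 0-5 | P5 5-7 | P4 7-10 | P1 10-22 | P6 22-27 | P7 27-37 | P3 37-49 |
Completion: P1=22  P2=5  P3=49  P4=10  P5=7  P6=27  P7=37

P6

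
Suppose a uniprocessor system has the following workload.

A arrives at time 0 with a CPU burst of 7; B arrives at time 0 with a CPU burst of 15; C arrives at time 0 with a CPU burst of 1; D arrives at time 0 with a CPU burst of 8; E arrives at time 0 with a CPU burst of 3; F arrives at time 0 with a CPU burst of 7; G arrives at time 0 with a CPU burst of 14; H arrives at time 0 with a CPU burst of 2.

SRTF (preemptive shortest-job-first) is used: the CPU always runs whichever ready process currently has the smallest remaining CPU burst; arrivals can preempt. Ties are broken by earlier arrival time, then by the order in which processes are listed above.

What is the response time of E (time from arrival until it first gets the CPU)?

3

Timeline: | C 0-1 | H 1-3 | E 3-6 | A 6-13 | F 13-20 | D 20-28 | G 28-42 | B 42-57 |
Completion: A=13  B=57  C=1  D=28  E=6  F=20  G=42  H=3
Turnaround (C−A): A=13  B=57  C=1  D=28  E=6  F=20  G=42  H=3
Response(E) = first start − arrival = 3 − 0 = 3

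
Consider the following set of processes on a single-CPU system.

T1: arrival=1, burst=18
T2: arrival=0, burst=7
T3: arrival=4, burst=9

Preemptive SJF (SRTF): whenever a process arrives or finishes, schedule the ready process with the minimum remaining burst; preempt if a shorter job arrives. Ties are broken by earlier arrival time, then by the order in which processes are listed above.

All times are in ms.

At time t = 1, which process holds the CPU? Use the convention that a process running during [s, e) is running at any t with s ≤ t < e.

Gantt: | T2 0-7 | T3 7-16 | T1 16-34 |
Completion: T1=34  T2=7  T3=16
Turnaround (C−A): T1=33  T2=7  T3=12

T2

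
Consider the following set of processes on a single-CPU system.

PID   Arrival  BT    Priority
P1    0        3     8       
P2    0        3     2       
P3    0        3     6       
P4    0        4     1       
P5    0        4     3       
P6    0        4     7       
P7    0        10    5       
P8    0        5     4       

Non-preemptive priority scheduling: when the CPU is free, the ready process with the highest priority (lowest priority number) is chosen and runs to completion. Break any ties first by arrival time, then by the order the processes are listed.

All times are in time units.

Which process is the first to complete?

P4

Schedule: | P4 0-4 | P2 4-7 | P5 7-11 | P8 11-16 | P7 16-26 | P3 26-29 | P6 29-33 | P1 33-36 |
Completion: P1=36  P2=7  P3=29  P4=4  P5=11  P6=33  P7=26  P8=16
Turnaround (C−A): P1=36  P2=7  P3=29  P4=4  P5=11  P6=33  P7=26  P8=16
Finish order: P4 → P2 → P5 → P8 → P7 → P3 → P6 → P1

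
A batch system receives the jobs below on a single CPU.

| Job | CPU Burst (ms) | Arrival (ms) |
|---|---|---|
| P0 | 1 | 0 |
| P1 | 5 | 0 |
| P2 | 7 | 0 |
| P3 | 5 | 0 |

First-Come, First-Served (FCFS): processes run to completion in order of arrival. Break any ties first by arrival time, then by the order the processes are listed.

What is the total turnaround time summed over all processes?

Schedule: | P0 0-1 | P1 1-6 | P2 6-13 | P3 13-18 |
Completion: P0=1  P1=6  P2=13  P3=18
Turnaround (C−A): P0=1  P1=6  P2=13  P3=18
Turnaround = completion − arrival: P0=1, P1=6, P2=13, P3=18
Total turnaround = 1 + 6 + 13 + 18 = 38

38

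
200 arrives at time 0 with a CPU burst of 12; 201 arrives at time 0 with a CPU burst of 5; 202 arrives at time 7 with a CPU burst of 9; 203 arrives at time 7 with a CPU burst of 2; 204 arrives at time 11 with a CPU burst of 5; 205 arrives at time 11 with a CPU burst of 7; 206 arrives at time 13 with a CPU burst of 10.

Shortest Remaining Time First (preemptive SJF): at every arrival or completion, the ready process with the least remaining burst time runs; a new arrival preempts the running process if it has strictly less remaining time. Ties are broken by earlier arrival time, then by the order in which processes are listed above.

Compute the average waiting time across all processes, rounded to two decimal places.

Schedule: | 201 0-5 | 200 5-7 | 203 7-9 | 202 9-11 | 204 11-16 | 202 16-23 | 205 23-30 | 200 30-40 | 206 40-50 |
Completion: 200=40  201=5  202=23  203=9  204=16  205=30  206=50
Waiting times: 200=28, 201=0, 202=7, 203=0, 204=0, 205=12, 206=27
Average waiting = (28+0+7+0+0+12+27) / 7 = 74/7 = 10.57

10.57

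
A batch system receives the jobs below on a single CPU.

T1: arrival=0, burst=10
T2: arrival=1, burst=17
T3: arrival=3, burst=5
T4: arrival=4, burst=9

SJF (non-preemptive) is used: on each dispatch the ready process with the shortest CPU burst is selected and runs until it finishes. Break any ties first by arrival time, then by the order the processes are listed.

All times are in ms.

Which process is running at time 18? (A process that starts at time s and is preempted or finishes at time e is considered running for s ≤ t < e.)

Timeline: | T1 0-10 | T3 10-15 | T4 15-24 | T2 24-41 |
Completion: T1=10  T2=41  T3=15  T4=24

T4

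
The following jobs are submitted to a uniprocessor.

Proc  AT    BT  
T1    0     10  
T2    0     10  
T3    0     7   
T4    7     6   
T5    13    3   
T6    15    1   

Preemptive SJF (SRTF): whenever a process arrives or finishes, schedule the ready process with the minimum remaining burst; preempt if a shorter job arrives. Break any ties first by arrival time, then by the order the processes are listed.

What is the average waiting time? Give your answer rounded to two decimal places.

7.50

Schedule: | T3 0-7 | T4 7-13 | T5 13-16 | T6 16-17 | T1 17-27 | T2 27-37 |
Completion: T1=27  T2=37  T3=7  T4=13  T5=16  T6=17
Turnaround (C−A): T1=27  T2=37  T3=7  T4=6  T5=3  T6=2
Waiting times: T1=17, T2=27, T3=0, T4=0, T5=0, T6=1
Average waiting = (17+27+0+0+0+1) / 6 = 45/6 = 7.50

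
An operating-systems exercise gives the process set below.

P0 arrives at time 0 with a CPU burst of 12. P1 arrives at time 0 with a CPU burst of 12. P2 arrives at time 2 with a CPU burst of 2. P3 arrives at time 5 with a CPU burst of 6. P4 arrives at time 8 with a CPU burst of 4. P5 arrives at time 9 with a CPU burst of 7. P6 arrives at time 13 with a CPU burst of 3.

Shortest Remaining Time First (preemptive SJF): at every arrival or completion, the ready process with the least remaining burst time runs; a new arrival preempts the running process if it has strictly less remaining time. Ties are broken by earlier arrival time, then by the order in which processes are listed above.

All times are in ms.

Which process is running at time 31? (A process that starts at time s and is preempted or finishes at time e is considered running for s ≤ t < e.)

P0

Schedule: | P0 0-2 | P2 2-4 | P0 4-5 | P3 5-11 | P4 11-15 | P6 15-18 | P5 18-25 | P0 25-34 | P1 34-46 |
Completion: P0=34  P1=46  P2=4  P3=11  P4=15  P5=25  P6=18
Turnaround (C−A): P0=34  P1=46  P2=2  P3=6  P4=7  P5=16  P6=5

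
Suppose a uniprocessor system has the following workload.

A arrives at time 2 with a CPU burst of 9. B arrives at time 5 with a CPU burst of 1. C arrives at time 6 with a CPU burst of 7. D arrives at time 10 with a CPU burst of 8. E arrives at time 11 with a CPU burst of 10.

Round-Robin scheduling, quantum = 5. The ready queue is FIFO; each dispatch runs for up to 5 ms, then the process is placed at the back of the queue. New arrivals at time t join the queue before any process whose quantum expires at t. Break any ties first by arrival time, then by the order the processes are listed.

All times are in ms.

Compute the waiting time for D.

Gantt: | idle 0-2 | A 2-7 | B 7-8 | C 8-13 | A 13-17 | D 17-22 | E 22-27 | C 27-29 | D 29-32 | E 32-37 |
Completion: A=17  B=8  C=29  D=32  E=37
Turnaround (C−A): A=15  B=3  C=23  D=22  E=26
Waiting(D) = turnaround − burst = 22 − 8 = 14

14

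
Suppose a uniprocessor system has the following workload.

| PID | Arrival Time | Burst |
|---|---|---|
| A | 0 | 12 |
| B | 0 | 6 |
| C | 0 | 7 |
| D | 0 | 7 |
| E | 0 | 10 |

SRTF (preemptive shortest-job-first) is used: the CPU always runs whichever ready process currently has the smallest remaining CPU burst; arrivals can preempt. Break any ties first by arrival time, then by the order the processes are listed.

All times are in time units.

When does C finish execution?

13

Timeline: | B 0-6 | C 6-13 | D 13-20 | E 20-30 | A 30-42 |
Completion: A=42  B=6  C=13  D=20  E=30
Turnaround (C−A): A=42  B=6  C=13  D=20  E=30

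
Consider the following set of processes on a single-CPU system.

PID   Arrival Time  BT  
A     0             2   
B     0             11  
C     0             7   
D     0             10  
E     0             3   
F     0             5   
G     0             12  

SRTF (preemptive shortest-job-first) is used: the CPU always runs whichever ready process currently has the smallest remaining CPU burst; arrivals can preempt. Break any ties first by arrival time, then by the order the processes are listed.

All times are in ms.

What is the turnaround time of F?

Timeline: | A 0-2 | E 2-5 | F 5-10 | C 10-17 | D 17-27 | B 27-38 | G 38-50 |
Completion: A=2  B=38  C=17  D=27  E=5  F=10  G=50
Turnaround (C−A): A=2  B=38  C=17  D=27  E=5  F=10  G=50
Turnaround(F) = completion − arrival = 10 − 0 = 10

10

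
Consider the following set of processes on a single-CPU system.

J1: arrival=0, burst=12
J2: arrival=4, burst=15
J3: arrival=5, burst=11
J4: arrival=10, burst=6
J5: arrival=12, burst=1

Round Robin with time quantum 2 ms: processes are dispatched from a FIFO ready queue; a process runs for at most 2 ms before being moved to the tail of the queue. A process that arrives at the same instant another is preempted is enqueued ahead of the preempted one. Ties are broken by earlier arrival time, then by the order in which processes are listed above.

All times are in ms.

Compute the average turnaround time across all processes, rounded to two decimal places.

Schedule: | J1 0-4 | J2 4-6 | J1 6-8 | J3 8-10 | J2 10-12 | J1 12-14 | J4 14-16 | J3 16-18 | J5 18-19 | J2 19-21 | J1 21-23 | J4 23-25 | J3 25-27 | J2 27-29 | J1 29-31 | J4 31-33 | J3 33-35 | J2 35-37 | J3 37-39 | J2 39-41 | J3 41-42 | J2 42-45 |
Completion: J1=31  J2=45  J3=42  J4=33  J5=19
Turnaround (C−A): J1=31  J2=41  J3=37  J4=23  J5=7
Turnaround times: J1=31, J2=41, J3=37, J4=23, J5=7
Average turnaround = (31+41+37+23+7) / 5 = 139/5 = 27.80

27.80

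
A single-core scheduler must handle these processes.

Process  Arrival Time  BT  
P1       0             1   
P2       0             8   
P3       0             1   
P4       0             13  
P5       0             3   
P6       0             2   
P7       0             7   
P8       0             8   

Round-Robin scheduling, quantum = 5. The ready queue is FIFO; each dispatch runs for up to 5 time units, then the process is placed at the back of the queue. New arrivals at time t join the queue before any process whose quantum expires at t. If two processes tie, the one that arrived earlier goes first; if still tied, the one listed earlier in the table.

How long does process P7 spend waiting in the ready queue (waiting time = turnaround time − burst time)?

Schedule: | P1 0-1 | P2 1-6 | P3 6-7 | P4 7-12 | P5 12-15 | P6 15-17 | P7 17-22 | P8 22-27 | P2 27-30 | P4 30-35 | P7 35-37 | P8 37-40 | P4 40-43 |
Completion: P1=1  P2=30  P3=7  P4=43  P5=15  P6=17  P7=37  P8=40
Turnaround (C−A): P1=1  P2=30  P3=7  P4=43  P5=15  P6=17  P7=37  P8=40
Waiting(P7) = turnaround − burst = 37 − 7 = 30

30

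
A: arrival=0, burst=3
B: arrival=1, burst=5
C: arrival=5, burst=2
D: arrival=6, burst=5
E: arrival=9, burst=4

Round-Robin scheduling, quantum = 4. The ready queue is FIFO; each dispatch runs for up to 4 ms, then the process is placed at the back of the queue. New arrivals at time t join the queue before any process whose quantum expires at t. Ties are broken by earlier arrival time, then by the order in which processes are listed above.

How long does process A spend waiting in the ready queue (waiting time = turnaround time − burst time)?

0

Schedule: | A 0-3 | B 3-7 | C 7-9 | D 9-13 | B 13-14 | E 14-18 | D 18-19 |
Completion: A=3  B=14  C=9  D=19  E=18
Turnaround (C−A): A=3  B=13  C=4  D=13  E=9
Waiting(A) = turnaround − burst = 3 − 3 = 0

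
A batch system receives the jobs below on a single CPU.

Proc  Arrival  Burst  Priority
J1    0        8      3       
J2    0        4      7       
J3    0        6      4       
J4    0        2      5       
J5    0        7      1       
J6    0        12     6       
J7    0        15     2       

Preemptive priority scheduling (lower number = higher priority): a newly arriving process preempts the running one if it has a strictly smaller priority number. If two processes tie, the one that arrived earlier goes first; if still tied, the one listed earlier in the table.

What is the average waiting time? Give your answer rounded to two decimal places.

26.14

Gantt: | J5 0-7 | J7 7-22 | J1 22-30 | J3 30-36 | J4 36-38 | J6 38-50 | J2 50-54 |
Completion: J1=30  J2=54  J3=36  J4=38  J5=7  J6=50  J7=22
Turnaround (C−A): J1=30  J2=54  J3=36  J4=38  J5=7  J6=50  J7=22
Waiting times: J1=22, J2=50, J3=30, J4=36, J5=0, J6=38, J7=7
Average waiting = (22+50+30+36+0+38+7) / 7 = 183/7 = 26.14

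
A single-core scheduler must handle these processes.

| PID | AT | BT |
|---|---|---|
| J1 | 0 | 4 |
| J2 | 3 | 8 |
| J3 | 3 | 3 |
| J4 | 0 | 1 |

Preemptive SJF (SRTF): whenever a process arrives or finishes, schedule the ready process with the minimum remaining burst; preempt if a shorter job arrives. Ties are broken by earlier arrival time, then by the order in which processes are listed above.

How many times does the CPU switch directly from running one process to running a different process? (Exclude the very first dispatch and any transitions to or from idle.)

3

Gantt: | J4 0-1 | J1 1-5 | J3 5-8 | J2 8-16 |
Completion: J1=5  J2=16  J3=8  J4=1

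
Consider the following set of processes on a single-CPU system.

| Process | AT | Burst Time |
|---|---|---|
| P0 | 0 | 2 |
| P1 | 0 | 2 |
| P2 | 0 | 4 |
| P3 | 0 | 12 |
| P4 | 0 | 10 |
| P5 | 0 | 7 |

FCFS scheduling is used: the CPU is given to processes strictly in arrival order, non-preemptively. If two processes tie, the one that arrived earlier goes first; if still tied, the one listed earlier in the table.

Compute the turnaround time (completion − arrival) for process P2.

8

Timeline: | P0 0-2 | P1 2-4 | P2 4-8 | P3 8-20 | P4 20-30 | P5 30-37 |
Completion: P0=2  P1=4  P2=8  P3=20  P4=30  P5=37
Turnaround(P2) = completion − arrival = 8 − 0 = 8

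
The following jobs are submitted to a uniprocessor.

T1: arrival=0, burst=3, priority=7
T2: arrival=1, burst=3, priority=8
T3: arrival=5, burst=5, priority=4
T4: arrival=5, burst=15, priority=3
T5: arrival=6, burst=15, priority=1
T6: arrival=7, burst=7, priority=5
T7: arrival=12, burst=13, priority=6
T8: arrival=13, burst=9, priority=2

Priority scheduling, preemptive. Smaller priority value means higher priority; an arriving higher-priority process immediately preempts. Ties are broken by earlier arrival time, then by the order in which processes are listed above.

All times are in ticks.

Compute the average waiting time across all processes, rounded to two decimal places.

27.88

Timeline: | T1 0-3 | T2 3-5 | T4 5-6 | T5 6-21 | T8 21-30 | T4 30-44 | T3 44-49 | T6 49-56 | T7 56-69 | T2 69-70 |
Completion: T1=3  T2=70  T3=49  T4=44  T5=21  T6=56  T7=69  T8=30
Waiting times: T1=0, T2=66, T3=39, T4=24, T5=0, T6=42, T7=44, T8=8
Average waiting = (0+66+39+24+0+42+44+8) / 8 = 223/8 = 27.88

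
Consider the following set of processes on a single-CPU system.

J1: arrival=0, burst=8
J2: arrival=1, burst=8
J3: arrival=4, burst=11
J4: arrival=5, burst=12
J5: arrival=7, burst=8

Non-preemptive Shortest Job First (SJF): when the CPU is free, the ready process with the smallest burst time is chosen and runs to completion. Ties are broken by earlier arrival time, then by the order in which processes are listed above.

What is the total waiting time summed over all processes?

Gantt: | J1 0-8 | J2 8-16 | J5 16-24 | J3 24-35 | J4 35-47 |
Completion: J1=8  J2=16  J3=35  J4=47  J5=24
Waiting = turnaround − burst: J1=0, J2=7, J3=20, J4=30, J5=9
Total waiting = 0 + 7 + 20 + 30 + 9 = 66

66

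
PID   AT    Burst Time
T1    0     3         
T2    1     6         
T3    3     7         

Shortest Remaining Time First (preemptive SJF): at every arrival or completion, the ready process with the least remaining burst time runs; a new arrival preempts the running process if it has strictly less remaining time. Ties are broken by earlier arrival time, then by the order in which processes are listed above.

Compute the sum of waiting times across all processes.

8

Schedule: | T1 0-3 | T2 3-9 | T3 9-16 |
Completion: T1=3  T2=9  T3=16
Waiting = turnaround − burst: T1=0, T2=2, T3=6
Total waiting = 0 + 2 + 6 = 8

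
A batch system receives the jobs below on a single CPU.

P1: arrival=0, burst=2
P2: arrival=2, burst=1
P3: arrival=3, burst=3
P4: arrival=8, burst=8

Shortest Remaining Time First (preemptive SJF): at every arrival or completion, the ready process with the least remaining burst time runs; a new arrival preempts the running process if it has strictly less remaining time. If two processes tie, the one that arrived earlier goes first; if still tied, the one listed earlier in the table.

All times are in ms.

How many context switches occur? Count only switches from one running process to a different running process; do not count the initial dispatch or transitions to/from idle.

Timeline: | P1 0-2 | P2 2-3 | P3 3-6 | idle 6-8 | P4 8-16 |
Completion: P1=2  P2=3  P3=6  P4=16

2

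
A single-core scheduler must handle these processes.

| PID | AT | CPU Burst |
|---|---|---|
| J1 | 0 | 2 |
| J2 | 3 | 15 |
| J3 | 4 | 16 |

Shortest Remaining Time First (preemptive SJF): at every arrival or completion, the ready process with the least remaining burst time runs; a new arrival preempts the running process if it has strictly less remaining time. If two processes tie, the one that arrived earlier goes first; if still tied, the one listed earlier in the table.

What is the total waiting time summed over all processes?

Timeline: | J1 0-2 | idle 2-3 | J2 3-18 | J3 18-34 |
Completion: J1=2  J2=18  J3=34
Waiting = turnaround − burst: J1=0, J2=0, J3=14
Total waiting = 0 + 0 + 14 = 14

14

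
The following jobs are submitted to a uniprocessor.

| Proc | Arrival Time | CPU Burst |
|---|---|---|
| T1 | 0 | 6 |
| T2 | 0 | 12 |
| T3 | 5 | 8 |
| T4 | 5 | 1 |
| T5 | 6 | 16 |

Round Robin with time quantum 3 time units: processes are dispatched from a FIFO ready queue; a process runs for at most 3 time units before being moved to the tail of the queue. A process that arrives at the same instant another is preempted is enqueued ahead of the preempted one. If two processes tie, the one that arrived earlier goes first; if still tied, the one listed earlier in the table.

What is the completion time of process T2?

36

Timeline: | T1 0-3 | T2 3-6 | T1 6-9 | T3 9-12 | T4 12-13 | T5 13-16 | T2 16-19 | T3 19-22 | T5 22-25 | T2 25-28 | T3 28-30 | T5 30-33 | T2 33-36 | T5 36-43 |
Completion: T1=9  T2=36  T3=30  T4=13  T5=43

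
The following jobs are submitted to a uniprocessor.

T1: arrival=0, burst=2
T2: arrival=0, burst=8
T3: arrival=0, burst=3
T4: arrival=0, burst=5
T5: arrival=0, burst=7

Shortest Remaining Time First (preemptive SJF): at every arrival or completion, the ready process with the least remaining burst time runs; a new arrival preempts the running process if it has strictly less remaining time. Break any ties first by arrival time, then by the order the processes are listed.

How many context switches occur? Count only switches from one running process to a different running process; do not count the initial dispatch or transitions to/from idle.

Timeline: | T1 0-2 | T3 2-5 | T4 5-10 | T5 10-17 | T2 17-25 |
Completion: T1=2  T2=25  T3=5  T4=10  T5=17

4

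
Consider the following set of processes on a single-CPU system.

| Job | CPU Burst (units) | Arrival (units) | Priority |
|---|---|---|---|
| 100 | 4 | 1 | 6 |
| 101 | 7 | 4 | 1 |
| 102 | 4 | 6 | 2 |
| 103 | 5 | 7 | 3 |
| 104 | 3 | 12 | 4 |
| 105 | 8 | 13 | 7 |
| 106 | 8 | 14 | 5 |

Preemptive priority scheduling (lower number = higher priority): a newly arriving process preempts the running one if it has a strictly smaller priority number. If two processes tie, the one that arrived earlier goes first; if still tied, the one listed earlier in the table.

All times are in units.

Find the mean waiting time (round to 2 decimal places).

10.86

Timeline: | idle 0-1 | 100 1-4 | 101 4-11 | 102 11-15 | 103 15-20 | 104 20-23 | 106 23-31 | 100 31-32 | 105 32-40 |
Completion: 100=32  101=11  102=15  103=20  104=23  105=40  106=31
Waiting times: 100=27, 101=0, 102=5, 103=8, 104=8, 105=19, 106=9
Average waiting = (27+0+5+8+8+19+9) / 7 = 76/7 = 10.86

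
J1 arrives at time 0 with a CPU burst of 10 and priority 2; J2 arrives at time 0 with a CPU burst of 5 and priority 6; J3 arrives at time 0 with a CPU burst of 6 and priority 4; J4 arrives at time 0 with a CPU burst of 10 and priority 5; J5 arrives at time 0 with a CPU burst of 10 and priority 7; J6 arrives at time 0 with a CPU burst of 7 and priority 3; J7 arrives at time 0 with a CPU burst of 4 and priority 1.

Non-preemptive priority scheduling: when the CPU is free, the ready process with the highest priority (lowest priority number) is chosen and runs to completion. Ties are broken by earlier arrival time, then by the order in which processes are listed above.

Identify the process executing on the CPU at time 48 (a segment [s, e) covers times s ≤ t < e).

J5

Schedule: | J7 0-4 | J1 4-14 | J6 14-21 | J3 21-27 | J4 27-37 | J2 37-42 | J5 42-52 |
Completion: J1=14  J2=42  J3=27  J4=37  J5=52  J6=21  J7=4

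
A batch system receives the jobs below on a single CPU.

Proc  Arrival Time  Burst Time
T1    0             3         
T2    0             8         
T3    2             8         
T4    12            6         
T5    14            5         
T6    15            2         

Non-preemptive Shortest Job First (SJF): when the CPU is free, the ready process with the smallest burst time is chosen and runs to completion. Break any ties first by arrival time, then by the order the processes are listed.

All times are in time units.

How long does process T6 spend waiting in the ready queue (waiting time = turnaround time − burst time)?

4

Schedule: | T1 0-3 | T2 3-11 | T3 11-19 | T6 19-21 | T5 21-26 | T4 26-32 |
Completion: T1=3  T2=11  T3=19  T4=32  T5=26  T6=21
Waiting(T6) = turnaround − burst = 6 − 2 = 4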